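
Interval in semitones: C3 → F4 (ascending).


Absolute semitone position = octave×12 + chromatic position
C3: 3×12 + 0 = 36
F4: 4×12 + 5 = 53
Difference = 53 - 36 = 17
= 17 semitones


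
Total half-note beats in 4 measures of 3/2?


Time signature 3/2: the bottom number 2 means the half note gets one count
The top number 3 means 3 half-note beats per measure
Total = 3 × 4 measures
= 12 half-note beats


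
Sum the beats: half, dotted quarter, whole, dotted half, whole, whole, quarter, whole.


Let's work it out.
Beat values:
  half = 2 beats
  dotted quarter = 1.5 beats
  whole = 4 beats
  dotted half = 3 beats
  whole = 4 beats
  whole = 4 beats
  quarter = 1 beat
  whole = 4 beats
Sum = 2 + 1.5 + 4 + 3 + 4 + 4 + 1 + 4
= 23.5 beats


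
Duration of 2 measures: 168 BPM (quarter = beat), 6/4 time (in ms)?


Working:
Quarter-note beat duration = 60000 / 168 ms
Beats per measure (6/4) = 6
One measure = 6 × 60000 / 168 = 360000 / 168 ms
2 measures = 2 × 360000 / 168 = 720000 / 168
= 4285.7 ms


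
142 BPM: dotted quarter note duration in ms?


Solution.
One quarter-note beat = 60000 / BPM = 60000 / 142 ms
Dotted quarter note = 3/2 × quarter note
Duration = 3/2 × 60000 / 142 = 90000 / 142
= 633.8 ms


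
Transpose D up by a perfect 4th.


Reasoning:
perfect 4th: 4 letter names, 5 semitones
Letter: D + 3 → G
Pitch: D + 5 semitones, spelled as a G → G
= G


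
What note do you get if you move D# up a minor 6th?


Solution.
minor 6th: 6 letter names, 8 semitones
Letter: D + 5 → B
Pitch: D# + 8 semitones, spelled as a B → B
= B


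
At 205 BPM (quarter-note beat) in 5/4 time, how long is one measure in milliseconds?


Reasoning:
Quarter-note beat duration = 60000 / 205 ms
Beats per measure (5/4) = 5
One measure = 5 × 60000 / 205 = 300000 / 205 ms
= 1463.4 ms


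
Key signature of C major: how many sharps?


Step by step:
Sharp major keys follow the circle of fifths: C(0), G(1), D(2), A(3), E(4), B(5), F#(6), C#(7)
C major has 0 sharps
= 0 sharps


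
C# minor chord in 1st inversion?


Working:
Root position: C# E G#
1st inversion: move root up an octave
Bass note: E
Notes (bottom to top) = E G# C#


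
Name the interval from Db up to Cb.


Working:
Letter names: D → C spans 7 letter names → a 7th
Semitones: Db → Cb = 10 half-steps
A 7th of 10 semitones is a minor 7th
= minor 7th


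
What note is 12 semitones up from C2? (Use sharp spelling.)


Solution.
C2: chromatic position 0 in octave 2 → absolute = 2×12 + 0 = 24
Transpose up 12: 24 + 12 = 36
36 = 3×12 + 0 → C in octave 3
Result = C3


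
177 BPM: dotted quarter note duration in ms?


One quarter-note beat = 60000 / BPM = 60000 / 177 ms
Dotted quarter note = 3/2 × quarter note
Duration = 3/2 × 60000 / 177 = 90000 / 177
= 508.5 ms


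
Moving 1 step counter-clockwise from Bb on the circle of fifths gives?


Reasoning:
Each counter-clockwise step moves down a perfect 5th (= up a perfect 4th)
From Bb: Bb → Eb
= Eb


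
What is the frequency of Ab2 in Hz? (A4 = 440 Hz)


Reasoning:
f = 440 × 2^(n/12) where n = semitones from A4
Ab2: -25 semitones from A4
f = 440 × 2^(-25/12)
f = 103.83 Hz


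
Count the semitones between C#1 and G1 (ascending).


Reasoning:
Absolute semitone position = octave×12 + chromatic position
C#1: 1×12 + 1 = 13
G1: 1×12 + 7 = 19
Difference = 19 - 13 = 6
= 6 semitones


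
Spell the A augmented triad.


Augmented triad = root + major 3rd (4 semitones) + augmented 5th (8 semitones)
A triad on A stacks thirds, so the chord tones use letter names A-C-E
Root: A
Major 3rd above A: C#
Augmented 5th above A: E#
Chord = A C# E#


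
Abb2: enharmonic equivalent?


Solution.
Enharmonic notes sound the same pitch but are spelled with different letter names
Abb and G name the same pitch class
= G2


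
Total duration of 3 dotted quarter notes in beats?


Base quarter note = 1 beat
Dot 1 adds half the previous value: +1/2
One dotted quarter = 1 + 1/2 = 3/2
3 of them = 3 × 3/2 = 9/2
= 9/2 beats


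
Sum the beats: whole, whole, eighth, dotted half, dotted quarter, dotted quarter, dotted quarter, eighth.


Step by step:
Beat values:
  whole = 4 beats
  whole = 4 beats
  eighth = 0.5 beats
  dotted half = 3 beats
  dotted quarter = 1.5 beats
  dotted quarter = 1.5 beats
  dotted quarter = 1.5 beats
  eighth = 0.5 beats
Sum = 4 + 4 + 0.5 + 3 + 1.5 + 1.5 + 1.5 + 0.5
= 16.5 beats


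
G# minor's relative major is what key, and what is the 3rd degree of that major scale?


Solution.
The relative major shares the key signature and is a minor 3rd above the minor tonic
A minor 3rd above G# is B
→ relative major of G# minor is B major
B major scale: B C# D# E F# G# A#
= B major; 3rd degree = D#


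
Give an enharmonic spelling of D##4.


Enharmonic notes sound the same pitch but are spelled with different letter names
D## and E name the same pitch class
= E4


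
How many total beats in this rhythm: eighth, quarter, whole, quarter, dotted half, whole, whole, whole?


Beat values:
  eighth = 0.5 beats
  quarter = 1 beat
  whole = 4 beats
  quarter = 1 beat
  dotted half = 3 beats
  whole = 4 beats
  whole = 4 beats
  whole = 4 beats
Sum = 0.5 + 1 + 4 + 1 + 3 + 4 + 4 + 4
= 21.5 beats


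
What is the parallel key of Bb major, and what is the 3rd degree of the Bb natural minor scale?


Reasoning:
Parallel keys share the same tonic but differ in mode
Bb major → parallel is Bb minor
Bb natural minor scale: Bb C Db Eb F Gb Ab
= Bb minor; 3rd degree = Db


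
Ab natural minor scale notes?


Reasoning:
Natural minor scale pattern: W-H-W-W-H-W-W (2-1-2-2-1-2-2 semitones)
Starting from Ab:
  Ab + 2 semitones → Bb
  Bb + 1 semitone → Cb
  Cb + 2 semitones → Db
  Db + 2 semitones → Eb
  Eb + 1 semitone → Fb
  Fb + 2 semitones → Gb
  Gb + 2 semitones → Ab
Scale = Ab Bb Cb Db Eb Fb Gb


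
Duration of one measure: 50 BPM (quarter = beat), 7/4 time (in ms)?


Let's work it out.
Quarter-note beat duration = 60000 / 50 ms
Beats per measure (7/4) = 7
One measure = 7 × 60000 / 50 = 420000 / 50 ms
= 8400.0 ms


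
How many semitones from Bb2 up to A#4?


Absolute semitone position = octave×12 + chromatic position
Bb2: 2×12 + 10 = 34
A#4: 4×12 + 10 = 58
Difference = 58 - 34 = 24
= 24 semitones


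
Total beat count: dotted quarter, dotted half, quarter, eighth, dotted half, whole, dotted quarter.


Solution.
Beat values:
  dotted quarter = 1.5 beats
  dotted half = 3 beats
  quarter = 1 beat
  eighth = 0.5 beats
  dotted half = 3 beats
  whole = 4 beats
  dotted quarter = 1.5 beats
Sum = 1.5 + 3 + 1 + 0.5 + 3 + 4 + 1.5
= 14.5 beats


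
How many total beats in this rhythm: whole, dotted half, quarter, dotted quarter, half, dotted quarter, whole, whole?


Beat values:
  whole = 4 beats
  dotted half = 3 beats
  quarter = 1 beat
  dotted quarter = 1.5 beats
  half = 2 beats
  dotted quarter = 1.5 beats
  whole = 4 beats
  whole = 4 beats
Sum = 4 + 3 + 1 + 1.5 + 2 + 1.5 + 4 + 4
= 21 beats


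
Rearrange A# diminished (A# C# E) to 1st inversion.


Root position: A# C# E
1st inversion: move root up an octave
Bass note: C#
Notes (bottom to top) = C# E A#


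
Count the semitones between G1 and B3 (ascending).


Let's work it out.
Absolute semitone position = octave×12 + chromatic position
G1: 1×12 + 7 = 19
B3: 3×12 + 11 = 47
Difference = 47 - 19 = 28
= 28 semitones


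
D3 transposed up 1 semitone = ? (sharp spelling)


Let's work it out.
D3: chromatic position 2 in octave 3 → absolute = 3×12 + 2 = 38
Transpose up 1: 38 + 1 = 39
39 = 3×12 + 3 → D# in octave 3
Result = D#3


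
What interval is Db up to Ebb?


Letter names: D → E spans 2 letter names → a 2nd
Semitones: Db → Ebb = 1 half-step
A 2nd of 1 semitone is a minor 2nd
= minor 2nd


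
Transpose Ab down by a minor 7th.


Step by step:
minor 7th: 7 letter names, 10 semitones
Letter: A - 6 → B
Pitch: Ab - 10 semitones, spelled as a B → Bb
= Bb


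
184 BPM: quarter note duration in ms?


Solution.
One quarter-note beat = 60000 / BPM = 60000 / 184 ms
Duration = 60000 / 184
= 326.1 ms


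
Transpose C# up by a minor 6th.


Reasoning:
minor 6th: 6 letter names, 8 semitones
Letter: C + 5 → A
Pitch: C# + 8 semitones, spelled as an A → A
= A


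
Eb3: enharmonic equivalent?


Step by step:
Enharmonic notes sound the same pitch but are spelled with different letter names
Eb and D# name the same pitch class
= D#3


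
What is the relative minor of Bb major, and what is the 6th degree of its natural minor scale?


Let's work it out.
The relative minor shares the major's key signature and starts on its 6th degree
6th degree = a major 6th above the tonic; a major 6th above Bb is G
→ relative minor of Bb major is G minor
G natural minor scale: G A Bb C D Eb F
= G minor; 6th degree = Eb


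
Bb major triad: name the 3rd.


Major triad = root + major 3rd (4 semitones) + perfect 5th (7 semitones)
A triad on Bb stacks thirds, so the chord tones use letter names B-D-F
Root: Bb
Major 3rd above Bb: D
Perfect 5th above Bb: F
The 3rd = D


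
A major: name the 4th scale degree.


Major scale pattern: W-W-H-W-W-W-H (2-2-1-2-2-2-1 semitones)
Starting from A:
  A + 2 semitones → B
  B + 2 semitones → C#
  C# + 1 semitone → D
  D + 2 semitones → E
  E + 2 semitones → F#
  F# + 2 semitones → G#
  G# + 1 semitone → A
Scale: A B C# D E F# G#
Degree 4 = D


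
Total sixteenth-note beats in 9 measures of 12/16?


Reasoning:
Time signature 12/16: the bottom number 16 means the sixteenth note gets one count
The top number 12 means 12 sixteenth-note beats per measure
Total = 12 × 9 measures
= 108 sixteenth-note beats


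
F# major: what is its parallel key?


Reasoning:
Parallel keys share the same tonic but differ in mode
F# major → parallel is F# minor
= F# minor


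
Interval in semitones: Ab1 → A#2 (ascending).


Reasoning:
Absolute semitone position = octave×12 + chromatic position
Ab1: 1×12 + 8 = 20
A#2: 2×12 + 10 = 34
Difference = 34 - 20 = 14
= 14 semitones


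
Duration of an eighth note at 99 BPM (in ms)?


Let's work it out.
One quarter-note beat = 60000 / BPM = 60000 / 99 ms
Eighth note = 1/2 × quarter note
Duration = 1/2 × 60000 / 99 = 30000 / 99
= 303.0 ms


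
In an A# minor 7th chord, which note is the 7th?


Let's work it out.
Minor 7th chord = root + minor 3rd + perfect 5th + minor 7th
Seventh chords stack in thirds, so the letter names are A-C-E-G
Root: A#
Minor 3rd above A#: C#
Perfect 5th above A#: E#
Minor 7th above A#: G#
The 7th = G#


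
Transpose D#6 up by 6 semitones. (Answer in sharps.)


Step by step:
D#6: chromatic position 3 in octave 6 → absolute = 6×12 + 3 = 75
Transpose up 6: 75 + 6 = 81
81 = 6×12 + 9 → A in octave 6
Result = A6


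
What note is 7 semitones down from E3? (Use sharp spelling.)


Step by step:
E3: chromatic position 4 in octave 3 → absolute = 3×12 + 4 = 40
Transpose down 7: 40 - 7 = 33
33 = 2×12 + 9 → A in octave 2
Result = A2


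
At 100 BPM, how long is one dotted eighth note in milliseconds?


Solution.
One quarter-note beat = 60000 / BPM = 60000 / 100 ms
Dotted eighth note = 3/4 × quarter note
Duration = 3/4 × 60000 / 100 = 45000 / 100
= 450.0 ms


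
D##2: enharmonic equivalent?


Working:
Enharmonic notes sound the same pitch but are spelled with different letter names
D## and E name the same pitch class
= E2


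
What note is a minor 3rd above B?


Let's work it out.
A 3rd spans 3 letter names, so from B we land on D
A minor 3rd = 3 semitones above B
Spell D at that pitch: D
= D


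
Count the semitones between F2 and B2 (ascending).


Working:
Absolute semitone position = octave×12 + chromatic position
F2: 2×12 + 5 = 29
B2: 2×12 + 11 = 35
Difference = 35 - 29 = 6
= 6 semitones


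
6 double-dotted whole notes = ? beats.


Step by step:
Base whole note = 4 beats
Dot 1 adds half the previous value: +2
Dot 2 adds half the previous value: +1
One double-dotted whole = 4 + 2 + 1 = 7
6 of them = 6 × 7 = 42
= 42 beats


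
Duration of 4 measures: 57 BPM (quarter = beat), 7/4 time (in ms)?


Let's work it out.
Quarter-note beat duration = 60000 / 57 ms
Beats per measure (7/4) = 7
One measure = 7 × 60000 / 57 = 420000 / 57 ms
4 measures = 4 × 420000 / 57 = 1680000 / 57
= 29473.7 ms


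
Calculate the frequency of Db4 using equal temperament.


Working:
f = 440 × 2^(n/12) where n = semitones from A4
Db4: -8 semitones from A4
f = 440 × 2^(-8/12)
f = 277.18 Hz


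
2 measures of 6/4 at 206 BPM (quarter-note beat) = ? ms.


Working:
Quarter-note beat duration = 60000 / 206 ms
Beats per measure (6/4) = 6
One measure = 6 × 60000 / 206 = 360000 / 206 ms
2 measures = 2 × 360000 / 206 = 720000 / 206
= 3495.1 ms


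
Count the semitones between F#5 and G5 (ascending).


Let's work it out.
Absolute semitone position = octave×12 + chromatic position
F#5: 5×12 + 6 = 66
G5: 5×12 + 7 = 67
Difference = 67 - 66 = 1
= 1 semitone


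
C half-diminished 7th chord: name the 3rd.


Let's work it out.
Half-diminished 7th chord = root + minor 3rd + diminished 5th + minor 7th
Seventh chords stack in thirds, so the letter names are C-E-G-B
Root: C
Minor 3rd above C: Eb
Diminished 5th above C: Gb
Minor 7th above C: Bb
The 3rd = Eb


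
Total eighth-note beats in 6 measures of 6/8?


Step by step:
Time signature 6/8: the bottom number 8 means the eighth note gets one count
The top number 6 means 6 eighth-note beats per measure
Total = 6 × 6 measures
= 36 eighth-note beats


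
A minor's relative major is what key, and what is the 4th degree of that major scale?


Solution.
The relative major shares the key signature and is a minor 3rd above the minor tonic
A minor 3rd above A is C
→ relative major of A minor is C major
C major scale: C D E F G A B
= C major; 4th degree = F


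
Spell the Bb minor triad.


Step by step:
Minor triad = root + minor 3rd (3 semitones) + perfect 5th (7 semitones)
A triad on Bb stacks thirds, so the chord tones use letter names B-D-F
Root: Bb
Minor 3rd above Bb: Db
Perfect 5th above Bb: F
Chord = Bb Db F


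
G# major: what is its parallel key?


Working:
Parallel keys share the same tonic but differ in mode
G# major → parallel is G# minor
= G# minor


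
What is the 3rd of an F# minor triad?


Reasoning:
Minor triad = root + minor 3rd (3 semitones) + perfect 5th (7 semitones)
A triad on F# stacks thirds, so the chord tones use letter names F-A-C
Root: F#
Minor 3rd above F#: A
Perfect 5th above F#: C#
The 3rd = A


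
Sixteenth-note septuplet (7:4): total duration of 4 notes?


Working:
Septuplet: 7 notes occupy the space of 4 sixteenth notes
Space = 4 × 1/4 = 1 beat
Each septuplet note = 1 / 7 = 1/7 beats
4 notes = 4 × 1/7 = 4/7
= 4/7 beats


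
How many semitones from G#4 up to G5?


Absolute semitone position = octave×12 + chromatic position
G#4: 4×12 + 8 = 56
G5: 5×12 + 7 = 67
Difference = 67 - 56 = 11
= 11 semitones


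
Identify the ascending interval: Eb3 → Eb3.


Working:
Letter names: E → E spans 1 letter name → a unison
Semitones: Eb3 → Eb3 = 0 half-steps
A unison of 0 semitones is a perfect unison
= perfect unison


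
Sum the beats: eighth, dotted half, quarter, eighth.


Reasoning:
Beat values:
  eighth = 0.5 beats
  dotted half = 3 beats
  quarter = 1 beat
  eighth = 0.5 beats
Sum = 0.5 + 3 + 1 + 0.5
= 5 beats


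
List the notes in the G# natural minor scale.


Reasoning:
Natural minor scale pattern: W-H-W-W-H-W-W (2-1-2-2-1-2-2 semitones)
Starting from G#:
  G# + 2 semitones → A#
  A# + 1 semitone → B
  B + 2 semitones → C#
  C# + 2 semitones → D#
  D# + 1 semitone → E
  E + 2 semitones → F#
  F# + 2 semitones → G#
Scale = G# A# B C# D# E F#


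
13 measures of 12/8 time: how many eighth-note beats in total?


Time signature 12/8: the bottom number 8 means the eighth note gets one count
The top number 12 means 12 eighth-note beats per measure
Total = 12 × 13 measures
= 156 eighth-note beats


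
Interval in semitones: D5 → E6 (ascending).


Working:
Absolute semitone position = octave×12 + chromatic position
D5: 5×12 + 2 = 62
E6: 6×12 + 4 = 76
Difference = 76 - 62 = 14
= 14 semitones


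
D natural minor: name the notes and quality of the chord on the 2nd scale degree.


Reasoning:
D natural minor scale: D E F G A Bb C
Diatonic triad on degree 2 stacks scale notes 2, 4, 6: E G Bb
E→G = 3 semitones; E→Bb = 6 semitones → diminished triad
= E G Bb (diminished)


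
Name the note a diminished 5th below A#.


A 5th spans 5 letter names, so from A we land on D
A diminished 5th = 6 semitones below A#
Spell D at that pitch: D##
= D##


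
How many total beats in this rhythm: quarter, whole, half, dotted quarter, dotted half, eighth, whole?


Let's work it out.
Beat values:
  quarter = 1 beat
  whole = 4 beats
  half = 2 beats
  dotted quarter = 1.5 beats
  dotted half = 3 beats
  eighth = 0.5 beats
  whole = 4 beats
Sum = 1 + 4 + 2 + 1.5 + 3 + 0.5 + 4
= 16 beats


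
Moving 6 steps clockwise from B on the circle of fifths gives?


Reasoning:
Each clockwise step on the circle of fifths moves up a perfect 5th
From B: B → F#/Gb → Db → Ab → Eb → Bb → F
= F


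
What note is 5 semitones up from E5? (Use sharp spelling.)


E5: chromatic position 4 in octave 5 → absolute = 5×12 + 4 = 64
Transpose up 5: 64 + 5 = 69
69 = 5×12 + 9 → A in octave 5
Result = A5


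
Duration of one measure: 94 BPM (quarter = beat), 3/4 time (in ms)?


Let's work it out.
Quarter-note beat duration = 60000 / 94 ms
Beats per measure (3/4) = 3
One measure = 3 × 60000 / 94 = 180000 / 94 ms
= 1914.9 ms


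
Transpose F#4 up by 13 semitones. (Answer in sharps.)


Reasoning:
F#4: chromatic position 6 in octave 4 → absolute = 4×12 + 6 = 54
Transpose up 13: 54 + 13 = 67
67 = 5×12 + 7 → G in octave 5
Result = G5


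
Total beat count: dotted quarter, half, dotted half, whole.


Beat values:
  dotted quarter = 1.5 beats
  half = 2 beats
  dotted half = 3 beats
  whole = 4 beats
Sum = 1.5 + 2 + 3 + 4
= 10.5 beats


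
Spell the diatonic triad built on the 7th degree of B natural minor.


Let's work it out.
B natural minor scale: B C# D E F# G A
Diatonic triad on degree 7 stacks scale notes 7, 2, 4: A C# E
A→C# = 4 semitones; A→E = 7 semitones → major triad
= A C# E (major)


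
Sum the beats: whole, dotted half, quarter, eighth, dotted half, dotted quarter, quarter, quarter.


Working:
Beat values:
  whole = 4 beats
  dotted half = 3 beats
  quarter = 1 beat
  eighth = 0.5 beats
  dotted half = 3 beats
  dotted quarter = 1.5 beats
  quarter = 1 beat
  quarter = 1 beat
Sum = 4 + 3 + 1 + 0.5 + 3 + 1.5 + 1 + 1
= 15 beats


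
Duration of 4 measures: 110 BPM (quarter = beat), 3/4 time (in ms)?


Step by step:
Quarter-note beat duration = 60000 / 110 ms
Beats per measure (3/4) = 3
One measure = 3 × 60000 / 110 = 180000 / 110 ms
4 measures = 4 × 180000 / 110 = 720000 / 110
= 6545.5 ms


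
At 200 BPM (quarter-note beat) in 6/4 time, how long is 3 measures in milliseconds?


Step by step:
Quarter-note beat duration = 60000 / 200 ms
Beats per measure (6/4) = 6
One measure = 6 × 60000 / 200 = 360000 / 200 ms
3 measures = 3 × 360000 / 200 = 1080000 / 200
= 5400.0 ms


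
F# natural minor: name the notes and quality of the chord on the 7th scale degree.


F# natural minor scale: F# G# A B C# D E
Diatonic triad on degree 7 stacks scale notes 7, 2, 4: E G# B
E→G# = 4 semitones; E→B = 7 semitones → major triad
= E G# B (major)


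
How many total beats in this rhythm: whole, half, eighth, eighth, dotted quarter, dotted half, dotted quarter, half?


Let's work it out.
Beat values:
  whole = 4 beats
  half = 2 beats
  eighth = 0.5 beats
  eighth = 0.5 beats
  dotted quarter = 1.5 beats
  dotted half = 3 beats
  dotted quarter = 1.5 beats
  half = 2 beats
Sum = 4 + 2 + 0.5 + 0.5 + 1.5 + 3 + 1.5 + 2
= 15 beats


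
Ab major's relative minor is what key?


Solution.
The relative minor shares the major's key signature and starts on its 6th degree
6th degree = a major 6th above the tonic; a major 6th above Ab is F
→ relative minor of Ab major is F minor
= F minor


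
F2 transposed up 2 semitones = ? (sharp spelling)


Reasoning:
F2: chromatic position 5 in octave 2 → absolute = 2×12 + 5 = 29
Transpose up 2: 29 + 2 = 31
31 = 2×12 + 7 → G in octave 2
Result = G2


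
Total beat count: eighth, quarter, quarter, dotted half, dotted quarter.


Reasoning:
Beat values:
  eighth = 0.5 beats
  quarter = 1 beat
  quarter = 1 beat
  dotted half = 3 beats
  dotted quarter = 1.5 beats
Sum = 0.5 + 1 + 1 + 3 + 1.5
= 7 beats


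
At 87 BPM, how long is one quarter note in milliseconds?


Step by step:
One quarter-note beat = 60000 / BPM = 60000 / 87 ms
Duration = 60000 / 87
= 689.7 ms


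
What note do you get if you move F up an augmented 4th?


augmented 4th: 4 letter names, 6 semitones
Letter: F + 3 → B
Pitch: F + 6 semitones, spelled as a B → B
= B


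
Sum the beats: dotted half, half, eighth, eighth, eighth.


Working:
Beat values:
  dotted half = 3 beats
  half = 2 beats
  eighth = 0.5 beats
  eighth = 0.5 beats
  eighth = 0.5 beats
Sum = 3 + 2 + 0.5 + 0.5 + 0.5
= 6.5 beats


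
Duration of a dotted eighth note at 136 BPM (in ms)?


Working:
One quarter-note beat = 60000 / BPM = 60000 / 136 ms
Dotted eighth note = 3/4 × quarter note
Duration = 3/4 × 60000 / 136 = 45000 / 136
= 330.9 ms


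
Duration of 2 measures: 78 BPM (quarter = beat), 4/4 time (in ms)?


Step by step:
Quarter-note beat duration = 60000 / 78 ms
Beats per measure (4/4) = 4
One measure = 4 × 60000 / 78 = 240000 / 78 ms
2 measures = 2 × 240000 / 78 = 480000 / 78
= 6153.8 ms


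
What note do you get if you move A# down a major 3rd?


Reasoning:
major 3rd: 3 letter names, 4 semitones
Letter: A - 2 → F
Pitch: A# - 4 semitones, spelled as an F → F#
= F#


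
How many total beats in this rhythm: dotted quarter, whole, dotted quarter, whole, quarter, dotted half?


Beat values:
  dotted quarter = 1.5 beats
  whole = 4 beats
  dotted quarter = 1.5 beats
  whole = 4 beats
  quarter = 1 beat
  dotted half = 3 beats
Sum = 1.5 + 4 + 1.5 + 4 + 1 + 3
= 15 beats


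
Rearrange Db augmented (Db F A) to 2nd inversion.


Root position: Db F A
2nd inversion: move root and 3rd up an octave
Bass note: A
Notes (bottom to top) = A Db F


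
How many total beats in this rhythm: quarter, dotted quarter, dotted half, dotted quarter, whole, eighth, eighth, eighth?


Let's work it out.
Beat values:
  quarter = 1 beat
  dotted quarter = 1.5 beats
  dotted half = 3 beats
  dotted quarter = 1.5 beats
  whole = 4 beats
  eighth = 0.5 beats
  eighth = 0.5 beats
  eighth = 0.5 beats
Sum = 1 + 1.5 + 3 + 1.5 + 4 + 0.5 + 0.5 + 0.5
= 12.5 beats


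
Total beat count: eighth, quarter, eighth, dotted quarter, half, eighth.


Beat values:
  eighth = 0.5 beats
  quarter = 1 beat
  eighth = 0.5 beats
  dotted quarter = 1.5 beats
  half = 2 beats
  eighth = 0.5 beats
Sum = 0.5 + 1 + 0.5 + 1.5 + 2 + 0.5
= 6 beats


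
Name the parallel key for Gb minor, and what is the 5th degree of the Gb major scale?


Let's work it out.
Parallel keys share the same tonic but differ in mode
Gb minor → parallel is Gb major
Gb major scale: Gb Ab Bb Cb Db Eb F
= Gb major; 5th degree = Db


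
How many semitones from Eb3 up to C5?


Reasoning:
Absolute semitone position = octave×12 + chromatic position
Eb3: 3×12 + 3 = 39
C5: 5×12 + 0 = 60
Difference = 60 - 39 = 21
= 21 semitones


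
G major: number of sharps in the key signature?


Working:
Sharp major keys follow the circle of fifths: C(0), G(1), D(2), A(3), E(4), B(5), F#(6), C#(7)
G major has 1 sharp
Order of sharps: F# C# G# D# A# E# B# → first 1: F#
= 1 sharp


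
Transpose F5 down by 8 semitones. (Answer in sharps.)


Working:
F5: chromatic position 5 in octave 5 → absolute = 5×12 + 5 = 65
Transpose down 8: 65 - 8 = 57
57 = 4×12 + 9 → A in octave 4
Result = A4


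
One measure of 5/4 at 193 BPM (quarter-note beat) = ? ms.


Quarter-note beat duration = 60000 / 193 ms
Beats per measure (5/4) = 5
One measure = 5 × 60000 / 193 = 300000 / 193 ms
= 1554.4 ms


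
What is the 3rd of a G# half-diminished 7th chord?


Working:
Half-diminished 7th chord = root + minor 3rd + diminished 5th + minor 7th
Seventh chords stack in thirds, so the letter names are G-B-D-F
Root: G#
Minor 3rd above G#: B
Diminished 5th above G#: D
Minor 7th above G#: F#
The 3rd = B


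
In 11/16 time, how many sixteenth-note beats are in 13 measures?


Let's work it out.
Time signature 11/16: the bottom number 16 means the sixteenth note gets one count
The top number 11 means 11 sixteenth-note beats per measure
Total = 11 × 13 measures
= 143 sixteenth-note beats


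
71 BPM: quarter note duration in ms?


Step by step:
One quarter-note beat = 60000 / BPM = 60000 / 71 ms
Duration = 60000 / 71
= 845.1 ms


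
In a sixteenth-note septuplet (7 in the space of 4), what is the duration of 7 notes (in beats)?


Septuplet: 7 notes occupy the space of 4 sixteenth notes
Space = 4 × 1/4 = 1 beat
Each septuplet note = 1 / 7 = 1/7 beats
7 notes = 7 × 1/7 = 1
= 1 beat


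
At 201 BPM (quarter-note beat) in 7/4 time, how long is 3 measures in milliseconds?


Quarter-note beat duration = 60000 / 201 ms
Beats per measure (7/4) = 7
One measure = 7 × 60000 / 201 = 420000 / 201 ms
3 measures = 3 × 420000 / 201 = 1260000 / 201
= 6268.7 ms


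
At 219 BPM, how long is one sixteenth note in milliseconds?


Reasoning:
One quarter-note beat = 60000 / BPM = 60000 / 219 ms
Sixteenth note = 1/4 × quarter note
Duration = 1/4 × 60000 / 219 = 15000 / 219
= 68.5 ms


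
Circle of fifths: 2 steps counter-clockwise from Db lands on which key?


Let's work it out.
Each counter-clockwise step moves down a perfect 5th (= up a perfect 4th)
From Db: Db → F#/Gb → B
= B


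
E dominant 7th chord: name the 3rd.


Working:
Dominant 7th chord = root + major 3rd + perfect 5th + minor 7th
Seventh chords stack in thirds, so the letter names are E-G-B-D
Root: E
Major 3rd above E: G#
Perfect 5th above E: B
Minor 7th above E: D
The 3rd = G#


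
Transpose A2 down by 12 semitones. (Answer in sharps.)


Working:
A2: chromatic position 9 in octave 2 → absolute = 2×12 + 9 = 33
Transpose down 12: 33 - 12 = 21
21 = 1×12 + 9 → A in octave 1
Result = A1


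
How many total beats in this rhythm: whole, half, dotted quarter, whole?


Step by step:
Beat values:
  whole = 4 beats
  half = 2 beats
  dotted quarter = 1.5 beats
  whole = 4 beats
Sum = 4 + 2 + 1.5 + 4
= 11.5 beats


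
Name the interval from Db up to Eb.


Step by step:
Letter names: D → E spans 2 letter names → a 2nd
Semitones: Db → Eb = 2 half-steps
A 2nd of 2 semitones is a major 2nd
= major 2nd


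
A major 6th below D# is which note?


Working:
A 6th spans 6 letter names, so from D we land on F
A major 6th = 9 semitones below D#
Spell F at that pitch: F#
= F#


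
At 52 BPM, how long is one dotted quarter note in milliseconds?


Step by step:
One quarter-note beat = 60000 / BPM = 60000 / 52 ms
Dotted quarter note = 3/2 × quarter note
Duration = 3/2 × 60000 / 52 = 90000 / 52
= 1730.8 ms


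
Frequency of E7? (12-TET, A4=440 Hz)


Let's work it out.
f = 440 × 2^(n/12) where n = semitones from A4
E7: 31 semitones from A4
f = 440 × 2^(31/12)
f = 2637.02 Hz


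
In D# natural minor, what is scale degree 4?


Let's work it out.
Natural minor scale pattern: W-H-W-W-H-W-W (2-1-2-2-1-2-2 semitones)
Starting from D#:
  D# + 2 semitones → E#
  E# + 1 semitone → F#
  F# + 2 semitones → G#
  G# + 2 semitones → A#
  A# + 1 semitone → B
  B + 2 semitones → C#
  C# + 2 semitones → D#
Scale: D# E# F# G# A# B C#
Degree 4 = G#


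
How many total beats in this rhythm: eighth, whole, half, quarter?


Reasoning:
Beat values:
  eighth = 0.5 beats
  whole = 4 beats
  half = 2 beats
  quarter = 1 beat
Sum = 0.5 + 4 + 2 + 1
= 7.5 beats


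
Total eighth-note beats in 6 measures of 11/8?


Let's work it out.
Time signature 11/8: the bottom number 8 means the eighth note gets one count
The top number 11 means 11 eighth-note beats per measure
Total = 11 × 6 measures
= 66 eighth-note beats


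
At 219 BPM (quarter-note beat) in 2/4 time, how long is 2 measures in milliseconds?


Quarter-note beat duration = 60000 / 219 ms
Beats per measure (2/4) = 2
One measure = 2 × 60000 / 219 = 120000 / 219 ms
2 measures = 2 × 120000 / 219 = 240000 / 219
= 1095.9 ms


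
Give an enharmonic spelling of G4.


Step by step:
Enharmonic notes sound the same pitch but are spelled with different letter names
G and Abb name the same pitch class
= Abb4


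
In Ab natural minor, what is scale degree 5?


Solution.
Natural minor scale pattern: W-H-W-W-H-W-W (2-1-2-2-1-2-2 semitones)
Starting from Ab:
  Ab + 2 semitones → Bb
  Bb + 1 semitone → Cb
  Cb + 2 semitones → Db
  Db + 2 semitones → Eb
  Eb + 1 semitone → Fb
  Fb + 2 semitones → Gb
  Gb + 2 semitones → Ab
Scale: Ab Bb Cb Db Eb Fb Gb
Degree 5 = Eb


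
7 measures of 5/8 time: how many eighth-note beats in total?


Step by step:
Time signature 5/8: the bottom number 8 means the eighth note gets one count
The top number 5 means 5 eighth-note beats per measure
Total = 5 × 7 measures
= 35 eighth-note beats


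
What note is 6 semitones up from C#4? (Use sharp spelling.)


Step by step:
C#4: chromatic position 1 in octave 4 → absolute = 4×12 + 1 = 49
Transpose up 6: 49 + 6 = 55
55 = 4×12 + 7 → G in octave 4
Result = G4


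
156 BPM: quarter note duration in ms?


Solution.
One quarter-note beat = 60000 / BPM = 60000 / 156 ms
Duration = 60000 / 156
= 384.6 ms


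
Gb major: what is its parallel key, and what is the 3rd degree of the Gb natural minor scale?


Solution.
Parallel keys share the same tonic but differ in mode
Gb major → parallel is Gb minor
Gb natural minor scale: Gb Ab Bbb Cb Db Ebb Fb
= Gb minor; 3rd degree = Bbb


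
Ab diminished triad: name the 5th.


Working:
Diminished triad = root + minor 3rd (3 semitones) + diminished 5th (6 semitones)
A triad on Ab stacks thirds, so the chord tones use letter names A-C-E
Root: Ab
Minor 3rd above Ab: Cb
Diminished 5th above Ab: Ebb
The 5th = Ebb


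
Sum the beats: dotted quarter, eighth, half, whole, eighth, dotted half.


Let's work it out.
Beat values:
  dotted quarter = 1.5 beats
  eighth = 0.5 beats
  half = 2 beats
  whole = 4 beats
  eighth = 0.5 beats
  dotted half = 3 beats
Sum = 1.5 + 0.5 + 2 + 4 + 0.5 + 3
= 11.5 beats


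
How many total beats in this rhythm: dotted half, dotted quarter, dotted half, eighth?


Working:
Beat values:
  dotted half = 3 beats
  dotted quarter = 1.5 beats
  dotted half = 3 beats
  eighth = 0.5 beats
Sum = 3 + 1.5 + 3 + 0.5
= 8 beats


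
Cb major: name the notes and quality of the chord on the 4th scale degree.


Working:
Cb major scale: Cb Db Eb Fb Gb Ab Bb
Diatonic triad on degree 4 stacks scale notes 4, 6, 1: Fb Ab Cb
Fb→Ab = 4 semitones; Fb→Cb = 7 semitones → major triad
= Fb Ab Cb (major)


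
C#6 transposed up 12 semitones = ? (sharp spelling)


C#6: chromatic position 1 in octave 6 → absolute = 6×12 + 1 = 73
Transpose up 12: 73 + 12 = 85
85 = 7×12 + 1 → C# in octave 7
Result = C#7


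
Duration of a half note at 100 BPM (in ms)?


One quarter-note beat = 60000 / BPM = 60000 / 100 ms
Half note = 2 × quarter note
Duration = 2 × 60000 / 100 = 120000 / 100
= 1200.0 ms


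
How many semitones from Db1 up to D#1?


Step by step:
Absolute semitone position = octave×12 + chromatic position
Db1: 1×12 + 1 = 13
D#1: 1×12 + 3 = 15
Difference = 15 - 13 = 2
= 2 semitones


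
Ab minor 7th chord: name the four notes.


Let's work it out.
Minor 7th chord = root + minor 3rd + perfect 5th + minor 7th
Seventh chords stack in thirds, so the letter names are A-C-E-G
Root: Ab
Minor 3rd above Ab: Cb
Perfect 5th above Ab: Eb
Minor 7th above Ab: Gb
Chord = Ab Cb Eb Gb


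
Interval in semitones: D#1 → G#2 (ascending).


Solution.
Absolute semitone position = octave×12 + chromatic position
D#1: 1×12 + 3 = 15
G#2: 2×12 + 8 = 32
Difference = 32 - 15 = 17
= 17 semitones


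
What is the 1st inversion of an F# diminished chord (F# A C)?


Root position: F# A C
1st inversion: move root up an octave
Bass note: A
Notes (bottom to top) = A C F#


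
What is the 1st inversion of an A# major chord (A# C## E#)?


Reasoning:
Root position: A# C## E#
1st inversion: move root up an octave
Bass note: C##
Notes (bottom to top) = C## E# A#


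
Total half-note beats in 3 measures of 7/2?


Time signature 7/2: the bottom number 2 means the half note gets one count
The top number 7 means 7 half-note beats per measure
Total = 7 × 3 measures
= 21 half-note beats


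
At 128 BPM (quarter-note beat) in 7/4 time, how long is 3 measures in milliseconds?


Quarter-note beat duration = 60000 / 128 ms
Beats per measure (7/4) = 7
One measure = 7 × 60000 / 128 = 420000 / 128 ms
3 measures = 3 × 420000 / 128 = 1260000 / 128
= 9843.8 ms


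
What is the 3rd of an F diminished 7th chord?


Let's work it out.
Diminished 7th chord = root + minor 3rd + diminished 5th + diminished 7th
Seventh chords stack in thirds, so the letter names are F-A-C-E
Root: F
Minor 3rd above F: Ab
Diminished 5th above F: Cb
Diminished 7th above F: Ebb
The 3rd = Ab


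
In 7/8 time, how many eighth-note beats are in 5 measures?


Step by step:
Time signature 7/8: the bottom number 8 means the eighth note gets one count
The top number 7 means 7 eighth-note beats per measure
Total = 7 × 5 measures
= 35 eighth-note beats


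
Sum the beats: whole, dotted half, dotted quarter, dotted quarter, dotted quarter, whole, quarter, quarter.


Step by step:
Beat values:
  whole = 4 beats
  dotted half = 3 beats
  dotted quarter = 1.5 beats
  dotted quarter = 1.5 beats
  dotted quarter = 1.5 beats
  whole = 4 beats
  quarter = 1 beat
  quarter = 1 beat
Sum = 4 + 3 + 1.5 + 1.5 + 1.5 + 4 + 1 + 1
= 17.5 beats


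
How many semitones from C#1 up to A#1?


Absolute semitone position = octave×12 + chromatic position
C#1: 1×12 + 1 = 13
A#1: 1×12 + 10 = 22
Difference = 22 - 13 = 9
= 9 semitones


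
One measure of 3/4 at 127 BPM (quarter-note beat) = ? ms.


Reasoning:
Quarter-note beat duration = 60000 / 127 ms
Beats per measure (3/4) = 3
One measure = 3 × 60000 / 127 = 180000 / 127 ms
= 1417.3 ms


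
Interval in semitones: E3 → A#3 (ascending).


Working:
Absolute semitone position = octave×12 + chromatic position
E3: 3×12 + 4 = 40
A#3: 3×12 + 10 = 46
Difference = 46 - 40 = 6
= 6 semitones


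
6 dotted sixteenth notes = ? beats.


Step by step:
Base sixteenth note = 1/4 beats
Dot 1 adds half the previous value: +1/8
One dotted sixteenth = 1/4 + 1/8 = 3/8
6 of them = 6 × 3/8 = 9/4
= 9/4 beats


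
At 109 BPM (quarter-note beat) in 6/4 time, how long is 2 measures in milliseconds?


Quarter-note beat duration = 60000 / 109 ms
Beats per measure (6/4) = 6
One measure = 6 × 60000 / 109 = 360000 / 109 ms
2 measures = 2 × 360000 / 109 = 720000 / 109
= 6605.5 ms


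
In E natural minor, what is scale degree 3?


Natural minor scale pattern: W-H-W-W-H-W-W (2-1-2-2-1-2-2 semitones)
Starting from E:
  E + 2 semitones → F#
  F# + 1 semitone → G
  G + 2 semitones → A
  A + 2 semitones → B
  B + 1 semitone → C
  C + 2 semitones → D
  D + 2 semitones → E
Scale: E F# G A B C D
Degree 3 = G


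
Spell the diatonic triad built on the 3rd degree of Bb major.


Solution.
Bb major scale: Bb C D Eb F G A
Diatonic triad on degree 3 stacks scale notes 3, 5, 7: D F A
D→F = 3 semitones; D→A = 7 semitones → minor triad
= D F A (minor)


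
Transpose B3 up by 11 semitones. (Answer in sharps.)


Solution.
B3: chromatic position 11 in octave 3 → absolute = 3×12 + 11 = 47
Transpose up 11: 47 + 11 = 58
58 = 4×12 + 10 → A# in octave 4
Result = A#4


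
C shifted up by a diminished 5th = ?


Let's work it out.
diminished 5th: 5 letter names, 6 semitones
Letter: C + 4 → G
Pitch: C + 6 semitones, spelled as a G → Gb
= Gb


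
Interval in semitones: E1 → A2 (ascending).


Step by step:
Absolute semitone position = octave×12 + chromatic position
E1: 1×12 + 4 = 16
A2: 2×12 + 9 = 33
Difference = 33 - 16 = 17
= 17 semitones


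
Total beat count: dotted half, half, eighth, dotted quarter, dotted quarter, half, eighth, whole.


Beat values:
  dotted half = 3 beats
  half = 2 beats
  eighth = 0.5 beats
  dotted quarter = 1.5 beats
  dotted quarter = 1.5 beats
  half = 2 beats
  eighth = 0.5 beats
  whole = 4 beats
Sum = 3 + 2 + 0.5 + 1.5 + 1.5 + 2 + 0.5 + 4
= 15 beats


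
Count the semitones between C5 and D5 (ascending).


Solution.
Absolute semitone position = octave×12 + chromatic position
C5: 5×12 + 0 = 60
D5: 5×12 + 2 = 62
Difference = 62 - 60 = 2
= 2 semitones


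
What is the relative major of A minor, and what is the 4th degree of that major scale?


Solution.
The relative major shares the key signature and is a minor 3rd above the minor tonic
A minor 3rd above A is C
→ relative major of A minor is C major
C major scale: C D E F G A B
= C major; 4th degree = F


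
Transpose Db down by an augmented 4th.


Solution.
augmented 4th: 4 letter names, 6 semitones
Letter: D - 3 → A
Pitch: Db - 6 semitones, spelled as an A → Abb
= Abb


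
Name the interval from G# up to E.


Step by step:
Letter names: G → E spans 6 letter names → a 6th
Semitones: G# → E = 8 half-steps
A 6th of 8 semitones is a minor 6th
= minor 6th


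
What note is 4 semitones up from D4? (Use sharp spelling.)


D4: chromatic position 2 in octave 4 → absolute = 4×12 + 2 = 50
Transpose up 4: 50 + 4 = 54
54 = 4×12 + 6 → F# in octave 4
Result = F#4


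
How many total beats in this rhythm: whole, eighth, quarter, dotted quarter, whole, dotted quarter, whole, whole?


Solution.
Beat values:
  whole = 4 beats
  eighth = 0.5 beats
  quarter = 1 beat
  dotted quarter = 1.5 beats
  whole = 4 beats
  dotted quarter = 1.5 beats
  whole = 4 beats
  whole = 4 beats
Sum = 4 + 0.5 + 1 + 1.5 + 4 + 1.5 + 4 + 4
= 20.5 beats


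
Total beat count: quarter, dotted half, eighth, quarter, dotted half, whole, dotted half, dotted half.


Beat values:
  quarter = 1 beat
  dotted half = 3 beats
  eighth = 0.5 beats
  quarter = 1 beat
  dotted half = 3 beats
  whole = 4 beats
  dotted half = 3 beats
  dotted half = 3 beats
Sum = 1 + 3 + 0.5 + 1 + 3 + 4 + 3 + 3
= 18.5 beats


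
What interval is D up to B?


Solution.
Letter names: D → B spans 6 letter names → a 6th
Semitones: D → B = 9 half-steps
A 6th of 9 semitones is a major 6th
= major 6th


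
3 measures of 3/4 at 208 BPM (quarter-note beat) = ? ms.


Step by step:
Quarter-note beat duration = 60000 / 208 ms
Beats per measure (3/4) = 3
One measure = 3 × 60000 / 208 = 180000 / 208 ms
3 measures = 3 × 180000 / 208 = 540000 / 208
= 2596.2 ms


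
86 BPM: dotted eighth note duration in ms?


One quarter-note beat = 60000 / BPM = 60000 / 86 ms
Dotted eighth note = 3/4 × quarter note
Duration = 3/4 × 60000 / 86 = 45000 / 86
= 523.3 ms


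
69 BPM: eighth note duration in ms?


Step by step:
One quarter-note beat = 60000 / BPM = 60000 / 69 ms
Eighth note = 1/2 × quarter note
Duration = 1/2 × 60000 / 69 = 30000 / 69
= 434.8 ms


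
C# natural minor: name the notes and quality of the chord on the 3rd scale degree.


Step by step:
C# natural minor scale: C# D# E F# G# A B
Diatonic triad on degree 3 stacks scale notes 3, 5, 7: E G# B
E→G# = 4 semitones; E→B = 7 semitones → major triad
= E G# B (major)
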